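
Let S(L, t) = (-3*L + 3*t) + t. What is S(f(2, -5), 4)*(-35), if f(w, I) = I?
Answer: -1085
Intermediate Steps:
S(L, t) = -3*L + 4*t
S(f(2, -5), 4)*(-35) = (-3*(-5) + 4*4)*(-35) = (15 + 16)*(-35) = 31*(-35) = -1085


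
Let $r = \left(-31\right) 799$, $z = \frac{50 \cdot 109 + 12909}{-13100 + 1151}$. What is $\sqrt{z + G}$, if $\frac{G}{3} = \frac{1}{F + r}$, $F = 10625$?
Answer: $\frac{i \sqrt{685811958860847}}{21125832} \approx 1.2396 i$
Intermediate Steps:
$z = - \frac{18359}{11949}$ ($z = \frac{5450 + 12909}{-11949} = 18359 \left(- \frac{1}{11949}\right) = - \frac{18359}{11949} \approx -1.5364$)
$r = -24769$
$G = - \frac{3}{14144}$ ($G = \frac{3}{10625 - 24769} = \frac{3}{-14144} = 3 \left(- \frac{1}{14144}\right) = - \frac{3}{14144} \approx -0.0002121$)
$\sqrt{z + G} = \sqrt{- \frac{18359}{11949} - \frac{3}{14144}} = \sqrt{- \frac{259705543}{169006656}} = \frac{i \sqrt{685811958860847}}{21125832}$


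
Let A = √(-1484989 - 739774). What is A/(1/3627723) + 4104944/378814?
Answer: 2052472/189407 + 3627723*I*√2224763 ≈ 10.836 + 5.411e+9*I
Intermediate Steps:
A = I*√2224763 (A = √(-2224763) = I*√2224763 ≈ 1491.6*I)
A/(1/3627723) + 4104944/378814 = (I*√2224763)/(1/3627723) + 4104944/378814 = (I*√2224763)/(1/3627723) + 4104944*(1/378814) = (I*√2224763)*3627723 + 2052472/189407 = 3627723*I*√2224763 + 2052472/189407 = 2052472/189407 + 3627723*I*√2224763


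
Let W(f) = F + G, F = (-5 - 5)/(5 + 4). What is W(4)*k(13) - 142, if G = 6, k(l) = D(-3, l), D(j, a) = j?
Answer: -470/3 ≈ -156.67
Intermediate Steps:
k(l) = -3
F = -10/9 ≈ -1.1111
W(f) = 44/9 (W(f) = -10/9 + 6 = 44/9)
W(4)*k(13) - 142 = (44/9)*(-3) - 142 = -44/3 - 142 = -470/3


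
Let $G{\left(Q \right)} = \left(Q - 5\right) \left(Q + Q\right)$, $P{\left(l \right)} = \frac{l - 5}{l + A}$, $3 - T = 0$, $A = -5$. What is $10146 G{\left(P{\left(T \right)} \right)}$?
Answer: $-81168$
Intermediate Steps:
$T = 3$ ($T = 3 - 0 = 3 + 0 = 3$)
$P{\left(l \right)} = 1$ ($P{\left(l \right)} = \frac{l - 5}{l - 5} = \frac{-5 + l}{-5 + l} = 1$)
$G{\left(Q \right)} = 2 Q \left(-5 + Q\right)$ ($G{\left(Q \right)} = \left(-5 + Q\right) 2 Q = 2 Q \left(-5 + Q\right)$)
$10146 G{\left(P{\left(T \right)} \right)} = 10146 \cdot 2 \cdot 1 \left(-5 + 1\right) = 10146 \cdot 2 \cdot 1 \left(-4\right) = 10146 \left(-8\right) = -81168$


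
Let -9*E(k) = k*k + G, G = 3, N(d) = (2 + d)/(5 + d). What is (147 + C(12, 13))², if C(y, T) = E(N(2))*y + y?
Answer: 516243841/21609 ≈ 23890.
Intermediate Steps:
N(d) = (2 + d)/(5 + d)
E(k) = -⅓ - k²/9 (E(k) = -(k*k + 3)/9 = -(k² + 3)/9 = -(3 + k²)/9 = -⅓ - k²/9)
C(y, T) = 278*y/441 (C(y, T) = (-⅓ - (2 + 2)²/(5 + 2)²/9)*y + y = (-⅓ - (4/7)²/9)*y + y = (-⅓ - ⅑*16/49)*y + y = (-⅓ - 16/441)*y + y = -163*y/441 + y = 278*y/441)
(147 + C(12, 13))² = (147 + (278/441)*12)² = (147 + 1112/147)² = (22721/147)² = 516243841/21609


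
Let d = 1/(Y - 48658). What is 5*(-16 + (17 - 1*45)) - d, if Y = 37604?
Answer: -2431879/11054 ≈ -220.00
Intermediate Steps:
d = -1/11054 (d = 1/(37604 - 48658) = 1/(-11054) = -1/11054 ≈ -9.0465e-5)
5*(-16 + (17 - 1*45)) - d = 5*(-16 + (17 - 1*45)) - 1*(-1/11054) = 5*(-16 + (17 - 45)) + 1/11054 = 5*(-16 - 28) + 1/11054 = 5*(-44) + 1/11054 = -220 + 1/11054 = -2431879/11054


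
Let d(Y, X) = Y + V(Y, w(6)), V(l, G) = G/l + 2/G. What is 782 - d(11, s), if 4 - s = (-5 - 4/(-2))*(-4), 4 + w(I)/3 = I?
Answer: 25414/33 ≈ 770.12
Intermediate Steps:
w(I) = -12 + 3*I
V(l, G) = 2/G + G/l
s = -8 (s = 4 - (-5 - 4/(-2))*(-4) = 4 - (-5 - 4*(-½))*(-4) = 4 - (-5 + 2)*(-4) = 4 - (-3)*(-4) = 4 - 1*12 = 4 - 12 = -8)
d(Y, X) = ⅓ + Y + 6/Y (d(Y, X) = Y + (2/(-12 + 3*6) + (-12 + 3*6)/Y) = Y + (2/(-12 + 18) + (-12 + 18)/Y) = Y + (2/6 + 6/Y) = Y + (2*(⅙) + 6/Y) = Y + (⅓ + 6/Y) = ⅓ + Y + 6/Y)
782 - d(11, s) = 782 - (⅓ + 11 + 6/11) = 782 - 1*392/33 = 782 - 392/33 = 25414/33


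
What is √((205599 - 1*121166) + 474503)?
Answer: 6*√15526 ≈ 747.62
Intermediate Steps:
√((205599 - 1*121166) + 474503) = √((205599 - 121166) + 474503) = √(84433 + 474503) = √558936 = 6*√15526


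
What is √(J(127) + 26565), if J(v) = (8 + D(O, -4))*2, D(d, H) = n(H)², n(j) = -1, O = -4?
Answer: √26583 ≈ 163.04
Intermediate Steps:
D(d, H) = 1 (D(d, H) = (-1)² = 1)
J(v) = 18 (J(v) = (8 + 1)*2 = 9*2 = 18)
√(J(127) + 26565) = √(18 + 26565) = √26583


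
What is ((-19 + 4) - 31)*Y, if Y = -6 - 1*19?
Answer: 1150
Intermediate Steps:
Y = -25 (Y = -6 - 19 = -25)
((-19 + 4) - 31)*Y = ((-19 + 4) - 31)*(-25) = (-15 - 31)*(-25) = -46*(-25) = 1150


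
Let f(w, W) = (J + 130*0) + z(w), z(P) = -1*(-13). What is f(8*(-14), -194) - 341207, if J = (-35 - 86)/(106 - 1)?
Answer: -35825491/105 ≈ -3.4120e+5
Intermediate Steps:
z(P) = 13
J = -121/105 ≈ -1.1524
f(w, W) = 1244/105 (f(w, W) = (-121/105 + 130*0) + 13 = (-121/105 + 0) + 13 = -121/105 + 13 = 1244/105)
f(8*(-14), -194) - 341207 = 1244/105 - 341207 = -35825491/105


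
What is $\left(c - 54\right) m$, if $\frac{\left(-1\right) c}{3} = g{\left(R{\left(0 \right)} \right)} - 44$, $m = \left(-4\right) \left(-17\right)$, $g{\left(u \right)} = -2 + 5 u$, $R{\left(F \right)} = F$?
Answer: $5712$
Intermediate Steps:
$m = 68$
$c = 138$ ($c = - 3 \left(\left(-2 + 5 \cdot 0\right) - 44\right) = - 3 \left(\left(-2 + 0\right) - 44\right) = - 3 \left(-2 - 44\right) = \left(-3\right) \left(-46\right) = 138$)
$\left(c - 54\right) m = \left(138 - 54\right) 68 = 84 \cdot 68 = 5712$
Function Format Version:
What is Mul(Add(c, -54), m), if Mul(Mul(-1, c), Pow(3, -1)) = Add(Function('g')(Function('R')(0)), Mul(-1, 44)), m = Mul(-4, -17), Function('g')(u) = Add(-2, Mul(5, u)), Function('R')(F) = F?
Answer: 5712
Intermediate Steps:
m = 68
c = 138 (c = Mul(-3, Add(Add(-2, Mul(5, 0)), Mul(-1, 44))) = Mul(-3, Add(Add(-2, 0), -44)) = Mul(-3, Add(-2, -44)) = Mul(-3, -46) = 138)
Mul(Add(c, -54), m) = Mul(Add(138, -54), 68) = Mul(84, 68) = 5712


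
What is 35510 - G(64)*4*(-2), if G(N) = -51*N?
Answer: 9398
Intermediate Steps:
35510 - G(64)*4*(-2) = 35510 - (-51*64)*4*(-2) = 35510 - (-3264)*(-8) = 35510 - 1*26112 = 35510 - 26112 = 9398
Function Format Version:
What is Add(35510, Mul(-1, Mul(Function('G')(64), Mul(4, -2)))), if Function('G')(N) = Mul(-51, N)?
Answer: 9398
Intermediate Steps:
Add(35510, Mul(-1, Mul(Function('G')(64), Mul(4, -2)))) = Add(35510, Mul(-1, Mul(Mul(-51, 64), Mul(4, -2)))) = Add(35510, Mul(-1, Mul(-3264, -8))) = Add(35510, Mul(-1, 26112)) = Add(35510, -26112) = 9398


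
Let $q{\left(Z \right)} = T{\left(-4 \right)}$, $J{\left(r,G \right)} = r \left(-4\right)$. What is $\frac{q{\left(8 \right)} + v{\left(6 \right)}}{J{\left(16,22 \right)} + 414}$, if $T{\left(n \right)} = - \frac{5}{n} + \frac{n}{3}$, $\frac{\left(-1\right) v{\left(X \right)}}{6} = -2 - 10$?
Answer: $\frac{863}{4200} \approx 0.20548$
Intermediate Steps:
$v{\left(X \right)} = 72$ ($v{\left(X \right)} = - 6 \left(-2 - 10\right) = \left(-6\right) \left(-12\right) = 72$)
$T{\left(n \right)} = - \frac{5}{n} + \frac{n}{3}$ ($T{\left(n \right)} = - \frac{5}{n} + n \frac{1}{3} = - \frac{5}{n} + \frac{n}{3}$)
$J{\left(r,G \right)} = - 4 r$
$q{\left(Z \right)} = - \frac{1}{12}$ ($q{\left(Z \right)} = - \frac{5}{-4} + \frac{1}{3} \left(-4\right) = \left(-5\right) \left(- \frac{1}{4}\right) - \frac{4}{3} = \frac{5}{4} - \frac{4}{3} = - \frac{1}{12}$)
$\frac{q{\left(8 \right)} + v{\left(6 \right)}}{J{\left(16,22 \right)} + 414} = \frac{- \frac{1}{12} + 72}{\left(-4\right) 16 + 414} = \frac{863}{12 \left(-64 + 414\right)} = \frac{863}{12 \cdot 350} = \frac{863}{12} \cdot \frac{1}{350} = \frac{863}{4200}$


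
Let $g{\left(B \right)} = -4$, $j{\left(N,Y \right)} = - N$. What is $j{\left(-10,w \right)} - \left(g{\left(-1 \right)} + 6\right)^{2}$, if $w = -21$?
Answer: $6$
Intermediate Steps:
$j{\left(-10,w \right)} - \left(g{\left(-1 \right)} + 6\right)^{2} = \left(-1\right) \left(-10\right) - \left(-4 + 6\right)^{2} = 10 - 2^{2} = 10 - 4 = 6$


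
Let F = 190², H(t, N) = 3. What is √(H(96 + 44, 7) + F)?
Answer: √36103 ≈ 190.01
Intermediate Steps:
F = 36100
√(H(96 + 44, 7) + F) = √(3 + 36100) = √36103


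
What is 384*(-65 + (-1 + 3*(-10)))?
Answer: -36864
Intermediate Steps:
384*(-65 + (-1 + 3*(-10))) = 384*(-65 + (-1 - 30)) = 384*(-65 - 31) = 384*(-96) = -36864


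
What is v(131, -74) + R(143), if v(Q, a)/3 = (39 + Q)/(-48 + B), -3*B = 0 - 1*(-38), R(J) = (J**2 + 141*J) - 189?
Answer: 3677728/91 ≈ 40415.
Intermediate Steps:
R(J) = -189 + J**2 + 141*J
B = -38/3 (B = -(0 - 1*(-38))/3 = -(0 + 38)/3 = -1/3*38 = -38/3 ≈ -12.667)
v(Q, a) = -27/14 - 9*Q/182 (v(Q, a) = 3*((39 + Q)/(-48 - 38/3)) = 3*((39 + Q)/(-182/3)) = 3*((39 + Q)*(-3/182)) = 3*(-9/14 - 3*Q/182) = -27/14 - 9*Q/182)
v(131, -74) + R(143) = (-27/14 - 9/182*131) + (-189 + 143**2 + 141*143) = (-27/14 - 1179/182) + (-189 + 20449 + 20163) = -765/91 + 40423 = 3677728/91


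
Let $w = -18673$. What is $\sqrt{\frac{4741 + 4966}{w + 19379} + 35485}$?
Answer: $\frac{\sqrt{17693854602}}{706} \approx 188.41$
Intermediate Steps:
$\sqrt{\frac{4741 + 4966}{w + 19379} + 35485} = \sqrt{\frac{4741 + 4966}{-18673 + 19379} + 35485} = \sqrt{\frac{9707}{706} + 35485} = \sqrt{\frac{25062117}{706}} = \frac{\sqrt{17693854602}}{706}$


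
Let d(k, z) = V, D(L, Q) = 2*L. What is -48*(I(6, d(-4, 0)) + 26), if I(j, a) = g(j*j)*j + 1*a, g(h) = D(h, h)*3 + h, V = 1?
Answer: -73872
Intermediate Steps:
d(k, z) = 1
g(h) = 7*h (g(h) = (2*h)*3 + h = 6*h + h = 7*h)
I(j, a) = a + 7*j**3 (I(j, a) = (7*(j*j))*j + 1*a = (7*j**2)*j + a = 7*j**3 + a = a + 7*j**3)
-48*(I(6, d(-4, 0)) + 26) = -48*((1 + 7*6**3) + 26) = -48*((1 + 7*216) + 26) = -48*((1 + 1512) + 26) = -48*(1513 + 26) = -48*1539 = -73872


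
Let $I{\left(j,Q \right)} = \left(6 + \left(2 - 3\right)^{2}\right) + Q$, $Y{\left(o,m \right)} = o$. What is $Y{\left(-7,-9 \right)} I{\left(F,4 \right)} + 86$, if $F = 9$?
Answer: $9$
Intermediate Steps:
$I{\left(j,Q \right)} = 7 + Q$ ($I{\left(j,Q \right)} = \left(6 + \left(-1\right)^{2}\right) + Q = \left(6 + 1\right) + Q = 7 + Q$)
$Y{\left(-7,-9 \right)} I{\left(F,4 \right)} + 86 = - 7 \left(7 + 4\right) + 86 = \left(-7\right) 11 + 86 = -77 + 86 = 9$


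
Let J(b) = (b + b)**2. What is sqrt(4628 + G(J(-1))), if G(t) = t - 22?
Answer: sqrt(4610) ≈ 67.897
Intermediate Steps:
J(b) = 4*b**2 (J(b) = (2*b)**2 = 4*b**2)
G(t) = -22 + t
sqrt(4628 + G(J(-1))) = sqrt(4628 + (-22 + 4*(-1)**2)) = sqrt(4628 + (-22 + 4*1)) = sqrt(4628 + (-22 + 4)) = sqrt(4628 - 18) = sqrt(4610)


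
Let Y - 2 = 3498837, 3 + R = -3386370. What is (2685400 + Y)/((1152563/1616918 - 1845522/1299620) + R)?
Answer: -232061246200491915/127072401729782461 ≈ -1.8262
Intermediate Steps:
R = -3386373 (R = -3 - 3386370 = -3386373)
Y = 3498839 (Y = 2 + 3498837 = 3498839)
(2685400 + Y)/((1152563/1616918 - 1845522/1299620) + R) = (2685400 + 3498839)/((1152563/1616918 - 1845522/1299620) - 3386373) = 6184239/((1152563*(1/1616918) - 1845522*1/1299620) - 3386373) = 6184239/((1152563/1616918 - 131823/92830) - 3386373) = 6184239/(-26538639556/37524624485 - 3386373) = 6184239/(-127072401729782461/37524624485) = 6184239*(-37524624485/127072401729782461) = -232061246200491915/127072401729782461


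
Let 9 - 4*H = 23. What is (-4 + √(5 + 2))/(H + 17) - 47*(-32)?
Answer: 40600/27 + 2*√7/27 ≈ 1503.9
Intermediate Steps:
H = -7/2 (H = 9/4 - ¼*23 = 9/4 - 23/4 = -7/2 ≈ -3.5000)
(-4 + √(5 + 2))/(H + 17) - 47*(-32) = (-4 + √(5 + 2))/(-7/2 + 17) - 47*(-32) = (-4 + √7)/(27/2) + 1504 = (-4 + √7)*(2/27) + 1504 = (-8/27 + 2*√7/27) + 1504 = 40600/27 + 2*√7/27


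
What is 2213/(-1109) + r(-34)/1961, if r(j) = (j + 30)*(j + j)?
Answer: -4038045/2174749 ≈ -1.8568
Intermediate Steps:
r(j) = 2*j*(30 + j) (r(j) = (30 + j)*(2*j) = 2*j*(30 + j))
2213/(-1109) + r(-34)/1961 = 2213/(-1109) + (2*(-34)*(30 - 34))/1961 = 2213*(-1/1109) + (2*(-34)*(-4))*(1/1961) = -2213/1109 + 272*(1/1961) = -2213/1109 + 272/1961 = -4038045/2174749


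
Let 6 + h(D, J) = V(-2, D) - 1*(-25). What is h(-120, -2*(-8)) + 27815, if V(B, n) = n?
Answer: 27714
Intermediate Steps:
h(D, J) = 19 + D (h(D, J) = -6 + (D - 1*(-25)) = -6 + (D + 25) = -6 + (25 + D) = 19 + D)
h(-120, -2*(-8)) + 27815 = (19 - 120) + 27815 = -101 + 27815 = 27714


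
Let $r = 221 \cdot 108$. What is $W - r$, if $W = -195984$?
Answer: $-219852$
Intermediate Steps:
$r = 23868$
$W - r = -195984 - 23868 = -219852$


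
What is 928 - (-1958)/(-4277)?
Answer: 3967098/4277 ≈ 927.54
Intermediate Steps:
928 - (-1958)/(-4277) = 928 - (-1958)*(-1)/4277 = 928 - 1*1958/4277 = 928 - 1958/4277 = 3967098/4277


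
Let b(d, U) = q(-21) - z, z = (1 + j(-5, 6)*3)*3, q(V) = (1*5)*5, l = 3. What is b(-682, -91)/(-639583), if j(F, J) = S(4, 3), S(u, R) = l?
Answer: 5/639583 ≈ 7.8176e-6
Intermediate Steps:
S(u, R) = 3
j(F, J) = 3
q(V) = 25 (q(V) = 5*5 = 25)
z = 30 (z = (1 + 3*3)*3 = (1 + 9)*3 = 10*3 = 30)
b(d, U) = -5 (b(d, U) = 25 - 1*30 = 25 - 30 = -5)
b(-682, -91)/(-639583) = -5/(-639583) = -5*(-1/639583) = 5/639583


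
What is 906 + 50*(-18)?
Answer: 6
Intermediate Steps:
906 + 50*(-18) = 906 - 900 = 6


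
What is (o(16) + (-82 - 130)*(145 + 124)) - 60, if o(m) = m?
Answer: -57072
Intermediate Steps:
(o(16) + (-82 - 130)*(145 + 124)) - 60 = (16 + (-82 - 130)*(145 + 124)) - 60 = (16 - 212*269) - 60 = (16 - 57028) - 60 = -57012 - 60 = -57072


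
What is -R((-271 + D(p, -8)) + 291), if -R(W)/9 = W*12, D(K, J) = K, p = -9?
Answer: 1188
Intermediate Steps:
R(W) = -108*W (R(W) = -9*W*12 = -108*W)
-R((-271 + D(p, -8)) + 291) = -(-108)*((-271 - 9) + 291) = -(-108)*(-280 + 291) = -(-108)*11 = -1*(-1188) = 1188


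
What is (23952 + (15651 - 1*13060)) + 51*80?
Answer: 30623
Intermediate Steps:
(23952 + (15651 - 1*13060)) + 51*80 = (23952 + (15651 - 13060)) + 4080 = (23952 + 2591) + 4080 = 26543 + 4080 = 30623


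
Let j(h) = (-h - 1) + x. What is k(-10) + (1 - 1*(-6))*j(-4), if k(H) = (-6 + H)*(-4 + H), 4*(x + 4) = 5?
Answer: 903/4 ≈ 225.75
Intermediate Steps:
x = -11/4 (x = -4 + (1/4)*5 = -4 + 5/4 = -11/4 ≈ -2.7500)
j(h) = -15/4 - h (j(h) = (-h - 1) - 11/4 = (-1 - h) - 11/4 = -15/4 - h)
k(-10) + (1 - 1*(-6))*j(-4) = (24 + (-10)**2 - 10*(-10)) + (1 - 1*(-6))*(-15/4 - 1*(-4)) = (24 + 100 + 100) + (1 + 6)*(-15/4 + 4) = 224 + 7*(1/4) = 224 + 7/4 = 903/4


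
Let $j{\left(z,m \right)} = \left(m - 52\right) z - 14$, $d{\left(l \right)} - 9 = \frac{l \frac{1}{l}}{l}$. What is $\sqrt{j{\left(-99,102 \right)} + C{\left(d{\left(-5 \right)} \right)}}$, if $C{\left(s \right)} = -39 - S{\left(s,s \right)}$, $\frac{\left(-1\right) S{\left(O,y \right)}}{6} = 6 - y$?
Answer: $\frac{i \sqrt{125495}}{5} \approx 70.851 i$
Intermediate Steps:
$S{\left(O,y \right)} = -36 + 6 y$ ($S{\left(O,y \right)} = - 6 \left(6 - y\right) = -36 + 6 y$)
$d{\left(l \right)} = 9 + \frac{1}{l}$ ($d{\left(l \right)} = 9 + \frac{l \frac{1}{l}}{l} = 9 + 1 \frac{1}{l} = 9 + \frac{1}{l}$)
$j{\left(z,m \right)} = -14 + z \left(-52 + m\right)$ ($j{\left(z,m \right)} = \left(m - 52\right) z - 14 = \left(-52 + m\right) z - 14 = z \left(-52 + m\right) - 14 = -14 + z \left(-52 + m\right)$)
$C{\left(s \right)} = -3 - 6 s$ ($C{\left(s \right)} = -39 - \left(-36 + 6 s\right) = -3 - 6 s$)
$\sqrt{j{\left(-99,102 \right)} + C{\left(d{\left(-5 \right)} \right)}} = \sqrt{\left(-14 - -5148 + 102 \left(-99\right)\right) - \left(3 + 6 \left(9 + \frac{1}{-5}\right)\right)} = \sqrt{\left(-14 + 5148 - 10098\right) - \left(3 + 6 \left(9 - \frac{1}{5}\right)\right)} = \sqrt{-4964 - \frac{279}{5}} = \sqrt{- \frac{25099}{5}} = \frac{i \sqrt{125495}}{5}$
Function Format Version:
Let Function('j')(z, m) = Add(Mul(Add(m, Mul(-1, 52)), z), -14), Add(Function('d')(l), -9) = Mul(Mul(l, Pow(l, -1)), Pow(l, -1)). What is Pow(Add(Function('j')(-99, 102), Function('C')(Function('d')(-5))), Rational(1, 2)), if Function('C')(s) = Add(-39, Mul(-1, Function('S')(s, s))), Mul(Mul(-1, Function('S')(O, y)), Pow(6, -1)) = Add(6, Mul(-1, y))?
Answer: Mul(Rational(1, 5), I, Pow(125495, Rational(1, 2))) ≈ Mul(70.851, I)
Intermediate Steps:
Function('S')(O, y) = Add(-36, Mul(6, y)) (Function('S')(O, y) = Mul(-6, Add(6, Mul(-1, y))) = Add(-36, Mul(6, y)))
Function('d')(l) = Add(9, Pow(l, -1)) (Function('d')(l) = Add(9, Mul(Mul(l, Pow(l, -1)), Pow(l, -1))) = Add(9, Mul(1, Pow(l, -1))) = Add(9, Pow(l, -1)))
Function('j')(z, m) = Add(-14, Mul(z, Add(-52, m))) (Function('j')(z, m) = Add(Mul(Add(m, -52), z), -14) = Add(Mul(Add(-52, m), z), -14) = Add(Mul(z, Add(-52, m)), -14) = Add(-14, Mul(z, Add(-52, m))))
Function('C')(s) = Add(-3, Mul(-6, s)) (Function('C')(s) = Add(-39, Mul(-1, Add(-36, Mul(6, s)))) = Add(-39, Add(36, Mul(-6, s))) = Add(-3, Mul(-6, s)))
Pow(Add(Function('j')(-99, 102), Function('C')(Function('d')(-5))), Rational(1, 2)) = Pow(Add(Add(-14, Mul(-52, -99), Mul(102, -99)), Add(-3, Mul(-6, Add(9, Pow(-5, -1))))), Rational(1, 2)) = Pow(Add(Add(-14, 5148, -10098), Add(-3, Mul(-6, Add(9, Rational(-1, 5))))), Rational(1, 2)) = Pow(Add(-4964, Add(-3, Mul(-6, Rational(44, 5)))), Rational(1, 2)) = Pow(Add(-4964, Add(-3, Rational(-264, 5))), Rational(1, 2)) = Pow(Add(-4964, Rational(-279, 5)), Rational(1, 2)) = Pow(Rational(-25099, 5), Rational(1, 2)) = Mul(Rational(1, 5), I, Pow(125495, Rational(1, 2)))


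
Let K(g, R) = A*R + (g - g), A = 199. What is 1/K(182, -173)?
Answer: -1/34427 ≈ -2.9047e-5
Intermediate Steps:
K(g, R) = 199*R (K(g, R) = 199*R + (g - g) = 199*R + 0 = 199*R)
1/K(182, -173) = 1/(199*(-173)) = 1/(-34427) = -1/34427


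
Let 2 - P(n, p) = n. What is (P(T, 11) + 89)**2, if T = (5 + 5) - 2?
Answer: 6889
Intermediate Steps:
T = 8 (T = 10 - 2 = 8)
P(n, p) = 2 - n
(P(T, 11) + 89)**2 = ((2 - 1*8) + 89)**2 = ((2 - 8) + 89)**2 = (-6 + 89)**2 = 83**2 = 6889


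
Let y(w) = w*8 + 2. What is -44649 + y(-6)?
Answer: -44695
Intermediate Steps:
y(w) = 2 + 8*w (y(w) = 8*w + 2 = 2 + 8*w)
-44649 + y(-6) = -44649 + (2 + 8*(-6)) = -44649 + (2 - 48) = -44649 - 46 = -44695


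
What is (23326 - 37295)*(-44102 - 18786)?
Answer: 878482472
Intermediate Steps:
(23326 - 37295)*(-44102 - 18786) = -13969*(-62888) = 878482472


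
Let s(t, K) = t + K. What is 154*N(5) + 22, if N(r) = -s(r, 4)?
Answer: -1364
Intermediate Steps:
s(t, K) = K + t
N(r) = -4 - r (N(r) = -(4 + r) = -4 - r)
154*N(5) + 22 = 154*(-4 - 1*5) + 22 = 154*(-4 - 5) + 22 = 154*(-9) + 22 = -1386 + 22 = -1364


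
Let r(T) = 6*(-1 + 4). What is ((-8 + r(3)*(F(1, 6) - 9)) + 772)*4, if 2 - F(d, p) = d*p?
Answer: 2120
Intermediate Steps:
F(d, p) = 2 - d*p
r(T) = 18 (r(T) = 6*3 = 18)
((-8 + r(3)*(F(1, 6) - 9)) + 772)*4 = ((-8 + 18*((2 - 1*1*6) - 9)) + 772)*4 = ((-8 + 18*((2 - 6) - 9)) + 772)*4 = ((-8 + 18*(-4 - 9)) + 772)*4 = ((-8 + 18*(-13)) + 772)*4 = ((-8 - 234) + 772)*4 = (-242 + 772)*4 = 530*4 = 2120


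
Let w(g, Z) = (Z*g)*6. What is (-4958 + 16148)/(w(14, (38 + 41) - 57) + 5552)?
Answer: 1119/740 ≈ 1.5122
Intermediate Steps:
w(g, Z) = 6*Z*g
(-4958 + 16148)/(w(14, (38 + 41) - 57) + 5552) = (-4958 + 16148)/(6*((38 + 41) - 57)*14 + 5552) = 11190/(6*(79 - 57)*14 + 5552) = 11190/(6*22*14 + 5552) = 11190/(1848 + 5552) = 11190/7400 = 11190*(1/7400) = 1119/740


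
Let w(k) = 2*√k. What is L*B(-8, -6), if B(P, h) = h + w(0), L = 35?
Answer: -210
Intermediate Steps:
B(P, h) = h (B(P, h) = h + 2*√0 = h + 2*0 = h + 0 = h)
L*B(-8, -6) = 35*(-6) = -210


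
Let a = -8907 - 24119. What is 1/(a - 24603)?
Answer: -1/57629 ≈ -1.7352e-5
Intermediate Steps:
a = -33026
1/(a - 24603) = 1/(-33026 - 24603) = 1/(-57629) = -1/57629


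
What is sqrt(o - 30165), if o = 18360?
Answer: I*sqrt(11805) ≈ 108.65*I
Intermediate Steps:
sqrt(o - 30165) = sqrt(18360 - 30165) = sqrt(-11805) = I*sqrt(11805)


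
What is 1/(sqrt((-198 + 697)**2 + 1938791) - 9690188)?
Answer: -2422547/23474935321888 - 3*sqrt(15193)/23474935321888 ≈ -1.0321e-7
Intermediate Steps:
1/(sqrt((-198 + 697)**2 + 1938791) - 9690188) = 1/(sqrt(499**2 + 1938791) - 9690188) = 1/(sqrt(249001 + 1938791) - 9690188) = 1/(sqrt(2187792) - 9690188) = 1/(12*sqrt(15193) - 9690188) = 1/(-9690188 + 12*sqrt(15193))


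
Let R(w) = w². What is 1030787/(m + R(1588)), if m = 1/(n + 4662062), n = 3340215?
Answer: 8248643101999/20179694011089 ≈ 0.40876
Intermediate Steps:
m = 1/8002277 (m = 1/(3340215 + 4662062) = 1/8002277 ≈ 1.2496e-7)
1030787/(m + R(1588)) = 1030787/(1/8002277 + 1588²) = 1030787/(1/8002277 + 2521744) = 1030787/(20179694011089/8002277) = 1030787*(8002277/20179694011089) = 8248643101999/20179694011089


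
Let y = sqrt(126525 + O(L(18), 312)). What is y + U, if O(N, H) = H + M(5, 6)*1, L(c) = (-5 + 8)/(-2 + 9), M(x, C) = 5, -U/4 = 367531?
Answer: -1470124 + sqrt(126842) ≈ -1.4698e+6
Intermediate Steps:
U = -1470124 (U = -4*367531 = -1470124)
L(c) = 3/7
O(N, H) = 5 + H (O(N, H) = H + 5*1 = H + 5 = 5 + H)
y = sqrt(126842) (y = sqrt(126525 + (5 + 312)) = sqrt(126525 + 317) = sqrt(126842) ≈ 356.15)
y + U = sqrt(126842) - 1470124 = -1470124 + sqrt(126842)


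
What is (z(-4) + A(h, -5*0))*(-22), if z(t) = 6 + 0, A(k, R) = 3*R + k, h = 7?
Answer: -286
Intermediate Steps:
A(k, R) = k + 3*R
z(t) = 6
(z(-4) + A(h, -5*0))*(-22) = (6 + (7 + 3*(-5*0)))*(-22) = (6 + (7 + 3*0))*(-22) = (6 + (7 + 0))*(-22) = (6 + 7)*(-22) = 13*(-22) = -286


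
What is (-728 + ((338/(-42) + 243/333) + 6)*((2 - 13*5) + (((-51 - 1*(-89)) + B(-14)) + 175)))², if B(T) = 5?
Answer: 524720589376/603729 ≈ 8.6913e+5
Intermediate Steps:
(-728 + ((338/(-42) + 243/333) + 6)*((2 - 13*5) + (((-51 - 1*(-89)) + B(-14)) + 175)))² = (-728 + ((338/(-42) + 243/333) + 6)*((2 - 13*5) + (((-51 - 1*(-89)) + 5) + 175)))² = (-728 + ((338*(-1/42) + 243*(1/333)) + 6)*((2 - 65) + (((-51 + 89) + 5) + 175)))² = (-728 + ((-169/21 + 27/37) + 6)*(-63 + ((38 + 5) + 175)))² = (-728 + (-5686/777 + 6)*(-63 + (43 + 175)))² = (-728 - 1024*(-63 + 218)/777)² = (-728 - 1024/777*155)² = (-728 - 158720/777)² = (-724376/777)² = 524720589376/603729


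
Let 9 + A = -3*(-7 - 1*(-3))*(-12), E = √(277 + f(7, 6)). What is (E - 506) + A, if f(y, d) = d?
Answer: -659 + √283 ≈ -642.18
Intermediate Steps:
E = √283 (E = √(277 + 6) = √283 ≈ 16.823)
A = -153 (A = -9 - 3*(-7 - 1*(-3))*(-12) = -9 - 3*(-7 + 3)*(-12) = -9 - 3*(-4)*(-12) = -9 + 12*(-12) = -9 - 144 = -153)
(E - 506) + A = (√283 - 506) - 153 = (-506 + √283) - 153 = -659 + √283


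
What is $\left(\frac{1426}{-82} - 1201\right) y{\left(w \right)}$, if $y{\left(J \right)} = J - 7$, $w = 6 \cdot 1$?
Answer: $\frac{49954}{41} \approx 1218.4$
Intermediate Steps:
$w = 6$
$y{\left(J \right)} = -7 + J$
$\left(\frac{1426}{-82} - 1201\right) y{\left(w \right)} = \left(\frac{1426}{-82} - 1201\right) \left(-7 + 6\right) = \left(1426 \left(- \frac{1}{82}\right) - 1201\right) \left(-1\right) = \left(- \frac{713}{41} - 1201\right) \left(-1\right) = \left(- \frac{49954}{41}\right) \left(-1\right) = \frac{49954}{41}$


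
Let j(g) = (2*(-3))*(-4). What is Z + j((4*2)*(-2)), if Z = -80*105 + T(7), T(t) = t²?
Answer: -8327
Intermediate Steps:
j(g) = 24 (j(g) = -6*(-4) = 24)
Z = -8351 (Z = -80*105 + 7² = -8400 + 49 = -8351)
Z + j((4*2)*(-2)) = -8351 + 24 = -8327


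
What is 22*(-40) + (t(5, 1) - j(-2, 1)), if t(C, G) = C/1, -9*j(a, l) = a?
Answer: -7877/9 ≈ -875.22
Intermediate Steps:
j(a, l) = -a/9
t(C, G) = C (t(C, G) = C*1 = C)
22*(-40) + (t(5, 1) - j(-2, 1)) = 22*(-40) + (5 - (-1)*(-2)/9) = -880 + (5 - 1*2/9) = -880 + (5 - 2/9) = -880 + 43/9 = -7877/9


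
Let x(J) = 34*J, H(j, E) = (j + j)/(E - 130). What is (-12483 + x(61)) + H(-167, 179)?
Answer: -510375/49 ≈ -10416.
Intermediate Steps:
H(j, E) = 2*j/(-130 + E) (H(j, E) = (2*j)/(-130 + E) = 2*j/(-130 + E))
(-12483 + x(61)) + H(-167, 179) = (-12483 + 34*61) + 2*(-167)/(-130 + 179) = (-12483 + 2074) + 2*(-167)/49 = -10409 + 2*(-167)*(1/49) = -10409 - 334/49 = -510375/49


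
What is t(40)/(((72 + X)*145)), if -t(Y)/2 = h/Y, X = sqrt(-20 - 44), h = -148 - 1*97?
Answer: 441/380480 - 49*I/380480 ≈ 0.0011591 - 0.00012878*I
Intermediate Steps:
h = -245 (h = -148 - 97 = -245)
X = 8*I (X = sqrt(-64) = 8*I ≈ 8.0*I)
t(Y) = 490/Y (t(Y) = -(-490)/Y = 490/Y)
t(40)/(((72 + X)*145)) = (490/40)/(((72 + 8*I)*145)) = (490*(1/40))/(10440 + 1160*I) = 49*((10440 - 1160*I)/110339200)/4 = 49*(10440 - 1160*I)/441356800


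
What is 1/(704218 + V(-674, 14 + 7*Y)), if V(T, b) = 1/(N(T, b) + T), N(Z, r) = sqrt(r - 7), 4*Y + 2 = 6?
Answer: 45699925206/32182709860912775 + sqrt(14)/225278969026389425 ≈ 1.4200e-6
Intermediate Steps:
Y = 1 (Y = -1/2 + (1/4)*6 = -1/2 + 3/2 = 1)
N(Z, r) = sqrt(-7 + r)
V(T, b) = 1/(T + sqrt(-7 + b)) (V(T, b) = 1/(sqrt(-7 + b) + T) = 1/(T + sqrt(-7 + b)))
1/(704218 + V(-674, 14 + 7*Y)) = 1/(704218 + 1/(-674 + sqrt(-7 + (14 + 7*1)))) = 1/(704218 + 1/(-674 + sqrt(-7 + (14 + 7)))) = 1/(704218 + 1/(-674 + sqrt(-7 + 21))) = 1/(704218 + 1/(-674 + sqrt(14)))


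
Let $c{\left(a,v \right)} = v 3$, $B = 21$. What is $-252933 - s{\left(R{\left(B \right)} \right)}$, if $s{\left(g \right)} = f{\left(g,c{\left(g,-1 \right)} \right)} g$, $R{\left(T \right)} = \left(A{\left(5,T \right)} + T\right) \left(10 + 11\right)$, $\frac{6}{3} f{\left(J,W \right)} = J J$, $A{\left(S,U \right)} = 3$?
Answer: $-64264965$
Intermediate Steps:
$c{\left(a,v \right)} = 3 v$
$f{\left(J,W \right)} = \frac{J^{2}}{2}$ ($f{\left(J,W \right)} = \frac{J J}{2} = \frac{J^{2}}{2}$)
$R{\left(T \right)} = 63 + 21 T$ ($R{\left(T \right)} = \left(3 + T\right) \left(10 + 11\right) = \left(3 + T\right) 21 = 63 + 21 T$)
$s{\left(g \right)} = \frac{g^{3}}{2}$ ($s{\left(g \right)} = \frac{g^{2}}{2} g = \frac{g^{3}}{2}$)
$-252933 - s{\left(R{\left(B \right)} \right)} = -252933 - \frac{\left(63 + 21 \cdot 21\right)^{3}}{2} = -252933 - \frac{\left(63 + 441\right)^{3}}{2} = -252933 - \frac{504^{3}}{2} = -252933 - \frac{1}{2} \cdot 128024064 = -252933 - 64012032 = -64264965$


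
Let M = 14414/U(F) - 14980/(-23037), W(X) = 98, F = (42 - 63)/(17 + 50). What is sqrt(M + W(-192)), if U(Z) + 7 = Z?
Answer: I*sqrt(24840149908395)/115185 ≈ 43.269*I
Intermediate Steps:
F = -21/67 ≈ -0.31343
U(Z) = -7 + Z
M = -1588597579/806295 (M = 14414/(-7 - 21/67) - 14980/(-23037) = 14414/(-490/67) - 14980*(-1/23037) = 14414*(-67/490) + 2140/3291 = -482869/245 + 2140/3291 = -1588597579/806295 ≈ -1970.2)
sqrt(M + W(-192)) = sqrt(-1588597579/806295 + 98) = sqrt(-1509580669/806295) = I*sqrt(24840149908395)/115185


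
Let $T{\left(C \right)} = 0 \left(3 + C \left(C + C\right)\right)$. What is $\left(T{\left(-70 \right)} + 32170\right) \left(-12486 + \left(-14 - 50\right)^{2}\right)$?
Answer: $-269906300$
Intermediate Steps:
$T{\left(C \right)} = 0$ ($T{\left(C \right)} = 0 \left(3 + C 2 C\right) = 0 \left(3 + 2 C^{2}\right) = 0$)
$\left(T{\left(-70 \right)} + 32170\right) \left(-12486 + \left(-14 - 50\right)^{2}\right) = \left(0 + 32170\right) \left(-12486 + \left(-14 - 50\right)^{2}\right) = 32170 \left(-12486 + \left(-64\right)^{2}\right) = 32170 \left(-12486 + 4096\right) = 32170 \left(-8390\right) = -269906300$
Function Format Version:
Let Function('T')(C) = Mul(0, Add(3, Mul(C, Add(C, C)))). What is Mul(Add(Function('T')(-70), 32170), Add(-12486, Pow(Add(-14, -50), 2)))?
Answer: -269906300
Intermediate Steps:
Function('T')(C) = 0 (Function('T')(C) = Mul(0, Add(3, Mul(C, Mul(2, C)))) = Mul(0, Add(3, Mul(2, Pow(C, 2)))) = 0)
Mul(Add(Function('T')(-70), 32170), Add(-12486, Pow(Add(-14, -50), 2))) = Mul(Add(0, 32170), Add(-12486, Pow(Add(-14, -50), 2))) = Mul(32170, Add(-12486, Pow(-64, 2))) = Mul(32170, Add(-12486, 4096)) = Mul(32170, -8390) = -269906300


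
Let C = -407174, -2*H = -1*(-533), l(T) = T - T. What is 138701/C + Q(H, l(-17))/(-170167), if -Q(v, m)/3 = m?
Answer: -138701/407174 ≈ -0.34064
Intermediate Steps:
l(T) = 0
H = -533/2 (H = -(-1)*(-533)/2 = -½*533 = -533/2 ≈ -266.50)
Q(v, m) = -3*m
138701/C + Q(H, l(-17))/(-170167) = 138701/(-407174) - 3*0/(-170167) = 138701*(-1/407174) + 0*(-1/170167) = -138701/407174 + 0 = -138701/407174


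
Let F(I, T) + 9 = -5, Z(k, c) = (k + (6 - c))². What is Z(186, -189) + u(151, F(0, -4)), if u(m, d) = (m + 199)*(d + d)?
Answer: 135361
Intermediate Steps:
Z(k, c) = (6 + k - c)²
F(I, T) = -14 (F(I, T) = -9 - 5 = -14)
u(m, d) = 2*d*(199 + m) (u(m, d) = (199 + m)*(2*d) = 2*d*(199 + m))
Z(186, -189) + u(151, F(0, -4)) = (6 + 186 - 1*(-189))² + 2*(-14)*(199 + 151) = (6 + 186 + 189)² + 2*(-14)*350 = 381² - 9800 = 145161 - 9800 = 135361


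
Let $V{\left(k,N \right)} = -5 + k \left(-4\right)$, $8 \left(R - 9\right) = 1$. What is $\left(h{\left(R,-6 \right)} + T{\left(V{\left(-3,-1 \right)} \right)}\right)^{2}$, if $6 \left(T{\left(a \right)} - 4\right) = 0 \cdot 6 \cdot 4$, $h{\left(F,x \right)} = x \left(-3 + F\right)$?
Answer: $\frac{17161}{16} \approx 1072.6$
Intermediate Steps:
$R = \frac{73}{8}$ ($R = 9 + \frac{1}{8} \cdot 1 = 9 + \frac{1}{8} = \frac{73}{8} \approx 9.125$)
$V{\left(k,N \right)} = -5 - 4 k$
$T{\left(a \right)} = 4$ ($T{\left(a \right)} = 4 + \frac{0 \cdot 6 \cdot 4}{6} = 4 + \frac{0 \cdot 4}{6} = 4 + \frac{1}{6} \cdot 0 = 4 + 0 = 4$)
$\left(h{\left(R,-6 \right)} + T{\left(V{\left(-3,-1 \right)} \right)}\right)^{2} = \left(- 6 \left(-3 + \frac{73}{8}\right) + 4\right)^{2} = \left(\left(-6\right) \frac{49}{8} + 4\right)^{2} = \left(- \frac{147}{4} + 4\right)^{2} = \left(- \frac{131}{4}\right)^{2} = \frac{17161}{16}$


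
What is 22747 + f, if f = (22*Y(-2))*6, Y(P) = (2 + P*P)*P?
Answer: 21163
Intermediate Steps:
Y(P) = P*(2 + P²) (Y(P) = (2 + P²)*P = P*(2 + P²))
f = -1584 (f = (22*(-2*(2 + (-2)²)))*6 = (22*(-2*(2 + 4)))*6 = (22*(-2*6))*6 = (22*(-12))*6 = -264*6 = -1584)
22747 + f = 22747 - 1584 = 21163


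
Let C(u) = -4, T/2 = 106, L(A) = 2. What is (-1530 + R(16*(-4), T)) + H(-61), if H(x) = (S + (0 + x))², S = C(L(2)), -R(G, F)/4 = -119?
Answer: 3171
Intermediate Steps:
T = 212 (T = 2*106 = 212)
R(G, F) = 476 (R(G, F) = -4*(-119) = 476)
S = -4
H(x) = (-4 + x)² (H(x) = (-4 + (0 + x))² = (-4 + x)²)
(-1530 + R(16*(-4), T)) + H(-61) = (-1530 + 476) + (-4 - 61)² = -1054 + (-65)² = -1054 + 4225 = 3171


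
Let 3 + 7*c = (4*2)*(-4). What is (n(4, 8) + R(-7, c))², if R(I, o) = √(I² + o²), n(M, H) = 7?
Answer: (7 + √74)² ≈ 243.43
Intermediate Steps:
c = -5 (c = -3/7 + ((4*2)*(-4))/7 = -3/7 + (8*(-4))/7 = -3/7 + (⅐)*(-32) = -3/7 - 32/7 = -5)
(n(4, 8) + R(-7, c))² = (7 + √((-7)² + (-5)²))² = (7 + √(49 + 25))² = (7 + √74)²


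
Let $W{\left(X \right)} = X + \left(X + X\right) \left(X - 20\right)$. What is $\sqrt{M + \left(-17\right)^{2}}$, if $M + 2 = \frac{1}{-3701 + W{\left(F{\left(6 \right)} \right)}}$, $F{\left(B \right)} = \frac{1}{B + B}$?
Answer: $\frac{\sqrt{20414737663415}}{266705} \approx 16.941$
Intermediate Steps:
$F{\left(B \right)} = \frac{1}{2 B}$
$W{\left(X \right)} = X + 2 X \left(-20 + X\right)$
$M = - \frac{533482}{266705}$ ($M = -2 + \frac{1}{-3701 + \frac{1}{2 \cdot 6} \left(-39 + 2 \frac{1}{2 \cdot 6}\right)} = -2 + \frac{1}{-3701 + \frac{1}{2} \cdot \frac{1}{6} \left(-39 + 2 \cdot \frac{1}{2} \cdot \frac{1}{6}\right)} = -2 + \frac{1}{-3701 + \frac{-39 + 2 \cdot \frac{1}{12}}{12}} = -2 + \frac{1}{-3701 + \frac{-39 + \frac{1}{6}}{12}} = -2 + \frac{1}{-3701 + \frac{1}{12} \left(- \frac{233}{6}\right)} = -2 + \frac{1}{-3701 - \frac{233}{72}} = -2 + \frac{1}{- \frac{266705}{72}} = -2 - \frac{72}{266705} = - \frac{533482}{266705} \approx -2.0003$)
$\sqrt{M + \left(-17\right)^{2}} = \sqrt{- \frac{533482}{266705} + \left(-17\right)^{2}} = \sqrt{- \frac{533482}{266705} + 289} = \sqrt{\frac{76544263}{266705}} = \frac{\sqrt{20414737663415}}{266705}$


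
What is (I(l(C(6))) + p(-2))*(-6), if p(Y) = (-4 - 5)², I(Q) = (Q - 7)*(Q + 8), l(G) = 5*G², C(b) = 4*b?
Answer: -49783830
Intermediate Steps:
I(Q) = (-7 + Q)*(8 + Q)
p(Y) = 81 (p(Y) = (-9)² = 81)
(I(l(C(6))) + p(-2))*(-6) = ((-56 + 5*(4*6)² + (5*(4*6)²)²) + 81)*(-6) = ((-56 + 5*24² + (5*24²)²) + 81)*(-6) = ((-56 + 5*576 + (5*576)²) + 81)*(-6) = ((-56 + 2880 + 2880²) + 81)*(-6) = ((-56 + 2880 + 8294400) + 81)*(-6) = (8297224 + 81)*(-6) = 8297305*(-6) = -49783830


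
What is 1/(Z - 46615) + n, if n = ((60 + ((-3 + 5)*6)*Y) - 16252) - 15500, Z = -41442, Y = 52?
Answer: -2735754877/88057 ≈ -31068.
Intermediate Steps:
n = -31068 (n = ((60 + ((-3 + 5)*6)*52) - 16252) - 15500 = ((60 + (2*6)*52) - 16252) - 15500 = ((60 + 12*52) - 16252) - 15500 = ((60 + 624) - 16252) - 15500 = (684 - 16252) - 15500 = -15568 - 15500 = -31068)
1/(Z - 46615) + n = 1/(-41442 - 46615) - 31068 = 1/(-88057) - 31068 = -1/88057 - 31068 = -2735754877/88057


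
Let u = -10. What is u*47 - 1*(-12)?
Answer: -458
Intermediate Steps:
u*47 - 1*(-12) = -10*47 - 1*(-12) = -470 + 12 = -458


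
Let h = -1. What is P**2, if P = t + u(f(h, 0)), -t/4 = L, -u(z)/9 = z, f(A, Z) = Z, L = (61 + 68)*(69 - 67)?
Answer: 1065024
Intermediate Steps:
L = 258 (L = 129*2 = 258)
u(z) = -9*z
t = -1032 (t = -4*258 = -1032)
P = -1032 (P = -1032 - 9*0 = -1032 + 0 = -1032)
P**2 = (-1032)**2 = 1065024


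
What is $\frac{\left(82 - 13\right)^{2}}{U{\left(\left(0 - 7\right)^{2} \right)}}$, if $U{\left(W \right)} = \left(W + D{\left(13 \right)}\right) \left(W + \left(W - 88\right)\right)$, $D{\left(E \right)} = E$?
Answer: $\frac{4761}{620} \approx 7.679$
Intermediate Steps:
$U{\left(W \right)} = \left(-88 + 2 W\right) \left(13 + W\right)$ ($U{\left(W \right)} = \left(W + 13\right) \left(W + \left(W - 88\right)\right) = \left(13 + W\right) \left(W + \left(-88 + W\right)\right) = \left(13 + W\right) \left(-88 + 2 W\right) = \left(-88 + 2 W\right) \left(13 + W\right)$)
$\frac{\left(82 - 13\right)^{2}}{U{\left(\left(0 - 7\right)^{2} \right)}} = \frac{\left(82 - 13\right)^{2}}{-1144 - 62 \left(0 - 7\right)^{2} + 2 \left(\left(0 - 7\right)^{2}\right)^{2}} = \frac{69^{2}}{-1144 - 62 \left(-7\right)^{2} + 2 \left(\left(-7\right)^{2}\right)^{2}} = \frac{4761}{-1144 - 3038 + 2 \cdot 49^{2}} = \frac{4761}{-1144 - 3038 + 2 \cdot 2401} = \frac{4761}{-1144 - 3038 + 4802} = \frac{4761}{620}$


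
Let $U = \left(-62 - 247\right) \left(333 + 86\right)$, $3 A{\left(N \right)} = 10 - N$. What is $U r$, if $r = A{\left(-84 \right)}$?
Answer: $-4056758$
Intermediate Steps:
$A{\left(N \right)} = \frac{10}{3} - \frac{N}{3}$ ($A{\left(N \right)} = \frac{10 - N}{3} = \frac{10}{3} - \frac{N}{3}$)
$U = -129471$ ($U = \left(-309\right) 419 = -129471$)
$r = \frac{94}{3}$ ($r = \frac{10}{3} - -28 = \frac{10}{3} + 28 = \frac{94}{3} \approx 31.333$)
$U r = \left(-129471\right) \frac{94}{3} = -4056758$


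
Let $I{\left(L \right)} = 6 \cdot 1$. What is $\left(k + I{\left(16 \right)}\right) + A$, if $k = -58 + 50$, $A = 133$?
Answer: $131$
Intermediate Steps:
$I{\left(L \right)} = 6$
$k = -8$
$\left(k + I{\left(16 \right)}\right) + A = \left(-8 + 6\right) + 133 = -2 + 133 = 131$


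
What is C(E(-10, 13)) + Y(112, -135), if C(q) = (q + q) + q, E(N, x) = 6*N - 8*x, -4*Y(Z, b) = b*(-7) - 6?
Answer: -2907/4 ≈ -726.75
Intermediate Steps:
Y(Z, b) = 3/2 + 7*b/4 (Y(Z, b) = -(b*(-7) - 6)/4 = -(-7*b - 6)/4 = -(-6 - 7*b)/4 = 3/2 + 7*b/4)
E(N, x) = -8*x + 6*N
C(q) = 3*q (C(q) = 2*q + q = 3*q)
C(E(-10, 13)) + Y(112, -135) = 3*(-8*13 + 6*(-10)) + (3/2 + (7/4)*(-135)) = 3*(-104 - 60) + (3/2 - 945/4) = 3*(-164) - 939/4 = -492 - 939/4 = -2907/4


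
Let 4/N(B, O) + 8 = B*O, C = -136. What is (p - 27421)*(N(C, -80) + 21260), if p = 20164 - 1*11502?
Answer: -361327610293/906 ≈ -3.9882e+8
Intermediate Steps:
N(B, O) = 4/(-8 + B*O)
p = 8662 (p = 20164 - 11502 = 8662)
(p - 27421)*(N(C, -80) + 21260) = (8662 - 27421)*(4/(-8 - 136*(-80)) + 21260) = -18759*(4/(-8 + 10880) + 21260) = -18759*(4/10872 + 21260) = -18759*(4*(1/10872) + 21260) = -18759*(1/2718 + 21260) = -18759*57784681/2718 = -361327610293/906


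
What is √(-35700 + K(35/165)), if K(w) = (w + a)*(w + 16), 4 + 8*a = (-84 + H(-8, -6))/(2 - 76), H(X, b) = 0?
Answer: I*√212906208635/2442 ≈ 188.95*I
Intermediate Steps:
a = -53/148 (a = -½ + ((-84 + 0)/(2 - 76))/8 = -½ + (-84/(-74))/8 = -½ + (-84*(-1/74))/8 = -½ + (⅛)*(42/37) = -½ + 21/148 = -53/148 ≈ -0.35811)
K(w) = (16 + w)*(-53/148 + w) (K(w) = (w - 53/148)*(w + 16) = (-53/148 + w)*(16 + w) = (16 + w)*(-53/148 + w))
√(-35700 + K(35/165)) = √(-35700 + (-212/37 + (35/165)² + 2315*(35/165)/148)) = √(-35700 + (-212/37 + (35*(1/165))² + 2315*(35*(1/165))/148)) = √(-35700 + (-212/37 + (7/33)² + (2315/148)*(7/33))) = √(-35700 + (-212/37 + 49/1089 + 16205/4884)) = √(-35700 - 381455/161172) = √(-5754221855/161172) = I*√212906208635/2442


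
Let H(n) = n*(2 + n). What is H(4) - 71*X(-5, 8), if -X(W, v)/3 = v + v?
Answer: 3432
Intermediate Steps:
X(W, v) = -6*v (X(W, v) = -3*(v + v) = -6*v)
H(4) - 71*X(-5, 8) = 4*(2 + 4) - (-426)*8 = 4*6 - 71*(-48) = 24 + 3408 = 3432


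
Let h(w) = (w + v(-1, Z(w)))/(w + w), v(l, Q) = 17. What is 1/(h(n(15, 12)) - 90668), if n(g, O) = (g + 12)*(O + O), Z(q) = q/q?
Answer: -1296/117505063 ≈ -1.1029e-5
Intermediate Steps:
Z(q) = 1
n(g, O) = 2*O*(12 + g) (n(g, O) = (12 + g)*(2*O) = 2*O*(12 + g))
h(w) = (17 + w)/(2*w) (h(w) = (w + 17)/(w + w) = (17 + w)/((2*w)) = (17 + w)*(1/(2*w)) = (17 + w)/(2*w))
1/(h(n(15, 12)) - 90668) = 1/((17 + 2*12*(12 + 15))/(2*((2*12*(12 + 15)))) - 90668) = 1/((17 + 2*12*27)/(2*((2*12*27))) - 90668) = 1/((½)*(17 + 648)/648 - 90668) = 1/((½)*(1/648)*665 - 90668) = 1/(665/1296 - 90668) = 1/(-117505063/1296) = -1296/117505063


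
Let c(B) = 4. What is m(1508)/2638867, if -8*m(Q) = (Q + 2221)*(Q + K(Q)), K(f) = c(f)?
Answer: -9153/34271 ≈ -0.26708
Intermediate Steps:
K(f) = 4
m(Q) = -(4 + Q)*(2221 + Q)/8 (m(Q) = -(Q + 2221)*(Q + 4)/8 = -(2221 + Q)*(4 + Q)/8 = -(4 + Q)*(2221 + Q)/8)
m(1508)/2638867 = (-2221/2 - 2225/8*1508 - ⅛*1508²)/2638867 = (-2221/2 - 838825/2 - ⅛*2274064)*(1/2638867) = (-2221/2 - 838825/2 - 284258)*(1/2638867) = -704781*1/2638867 = -9153/34271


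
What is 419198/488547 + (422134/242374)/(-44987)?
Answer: 2285297127496013/2663479865916243 ≈ 0.85801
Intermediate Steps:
419198/488547 + (422134/242374)/(-44987) = 419198*(1/488547) + (422134*(1/242374))*(-1/44987) = 419198/488547 + (211067/121187)*(-1/44987) = 419198/488547 - 211067/5451839569 = 2285297127496013/2663479865916243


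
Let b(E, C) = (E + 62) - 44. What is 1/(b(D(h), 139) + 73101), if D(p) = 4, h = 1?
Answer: 1/73123 ≈ 1.3676e-5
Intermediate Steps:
b(E, C) = 18 + E (b(E, C) = (62 + E) - 44 = 18 + E)
1/(b(D(h), 139) + 73101) = 1/((18 + 4) + 73101) = 1/(22 + 73101) = 1/73123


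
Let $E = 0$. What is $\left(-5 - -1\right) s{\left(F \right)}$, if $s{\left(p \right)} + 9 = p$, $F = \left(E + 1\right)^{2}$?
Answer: $32$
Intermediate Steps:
$F = 1$ ($F = \left(0 + 1\right)^{2} = 1^{2} = 1$)
$s{\left(p \right)} = -9 + p$
$\left(-5 - -1\right) s{\left(F \right)} = \left(-5 - -1\right) \left(-9 + 1\right) = \left(-5 + 1\right) \left(-8\right) = \left(-4\right) \left(-8\right) = 32$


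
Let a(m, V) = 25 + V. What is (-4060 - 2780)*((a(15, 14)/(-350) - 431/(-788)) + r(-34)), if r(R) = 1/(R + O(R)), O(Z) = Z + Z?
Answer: -341322726/117215 ≈ -2911.9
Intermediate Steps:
O(Z) = 2*Z
r(R) = 1/(3*R) (r(R) = 1/(R + 2*R) = 1/(3*R))
(-4060 - 2780)*((a(15, 14)/(-350) - 431/(-788)) + r(-34)) = (-4060 - 2780)*(((25 + 14)/(-350) - 431/(-788)) + (⅓)/(-34)) = -6840*((39*(-1/350) - 431*(-1/788)) + (⅓)*(-1/34)) = -6840*((-39/350 + 431/788) - 1/102) = -6840*(60059/137900 - 1/102) = -6840*2994059/7032900 = -341322726/117215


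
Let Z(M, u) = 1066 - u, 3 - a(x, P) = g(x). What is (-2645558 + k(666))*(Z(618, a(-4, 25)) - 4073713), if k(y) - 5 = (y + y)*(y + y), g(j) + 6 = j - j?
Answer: 3548623279824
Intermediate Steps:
g(j) = -6 (g(j) = -6 + (j - j) = -6 + 0 = -6)
a(x, P) = 9 (a(x, P) = 3 - 1*(-6) = 3 + 6 = 9)
k(y) = 5 + 4*y² (k(y) = 5 + (y + y)*(y + y) = 5 + (2*y)*(2*y) = 5 + 4*y²)
(-2645558 + k(666))*(Z(618, a(-4, 25)) - 4073713) = (-2645558 + (5 + 4*666²))*((1066 - 1*9) - 4073713) = (-2645558 + (5 + 4*443556))*((1066 - 9) - 4073713) = (-2645558 + (5 + 1774224))*(1057 - 4073713) = (-2645558 + 1774229)*(-4072656) = -871329*(-4072656) = 3548623279824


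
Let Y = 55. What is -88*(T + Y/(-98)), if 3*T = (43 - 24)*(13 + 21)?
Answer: -2778292/147 ≈ -18900.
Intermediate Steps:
T = 646/3 (T = ((43 - 24)*(13 + 21))/3 = (19*34)/3 = (⅓)*646 = 646/3 ≈ 215.33)
-88*(T + Y/(-98)) = -88*(646/3 + 55/(-98)) = -88*(646/3 + 55*(-1/98)) = -88*(646/3 - 55/98) = -88*63143/294 = -2778292/147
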